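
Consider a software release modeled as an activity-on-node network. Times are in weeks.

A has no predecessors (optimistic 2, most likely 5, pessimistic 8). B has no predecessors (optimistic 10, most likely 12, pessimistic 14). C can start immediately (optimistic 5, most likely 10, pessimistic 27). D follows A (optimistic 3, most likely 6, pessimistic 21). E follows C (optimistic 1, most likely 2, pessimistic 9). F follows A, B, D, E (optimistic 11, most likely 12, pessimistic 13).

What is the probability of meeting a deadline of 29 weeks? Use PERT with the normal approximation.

0.695

te_A = (2 + 4·5 + 8)/6 = 30/6 = 5; σ²_A = ((8−2)/6)² = 1.000
te_B = (10 + 4·12 + 14)/6 = 72/6 = 12; σ²_B = ((14−10)/6)² = 0.444
te_C = (5 + 4·10 + 27)/6 = 72/6 = 12; σ²_C = ((27−5)/6)² = 13.444
te_D = (3 + 4·6 + 21)/6 = 48/6 = 8; σ²_D = ((21−3)/6)² = 9.000
te_E = (1 + 4·2 + 9)/6 = 18/6 = 3; σ²_E = ((9−1)/6)² = 1.778
te_F = (11 + 4·12 + 13)/6 = 72/6 = 12; σ²_F = ((13−11)/6)² = 0.111

Forward pass:
ES_A = 0; EF_A = 5
ES_B = 0; EF_B = 12
ES_C = 0; EF_C = 12
ES_D = 5; EF_D = 5+8 = 13
ES_E = 12; EF_E = 12+3 = 15
ES_F = max(EF_A=5, EF_B=12, EF_D=13, EF_E=15) = 15; EF_F = 15+12 = 27
Expected project duration μ = 27 weeks. Critical path: C → E → F.

Variance along critical path = 13.444 + 1.778 + 0.111 = 15.333; σ = √15.333 = 3.916 weeks.
Z = (29 − 27) / 3.916 = 0.511
P(T ≤ 29) = Φ(0.511) ≈ 0.695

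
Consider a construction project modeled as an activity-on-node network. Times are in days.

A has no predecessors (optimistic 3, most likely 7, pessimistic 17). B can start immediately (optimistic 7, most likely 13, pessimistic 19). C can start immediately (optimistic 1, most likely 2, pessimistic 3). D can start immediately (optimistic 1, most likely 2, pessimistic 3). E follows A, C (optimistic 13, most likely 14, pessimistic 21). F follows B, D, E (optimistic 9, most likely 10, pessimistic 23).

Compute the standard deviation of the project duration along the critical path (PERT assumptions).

te_A = (3 + 4·7 + 17)/6 = 48/6 = 8; σ²_A = ((17−3)/6)² = 5.444
te_B = (7 + 4·13 + 19)/6 = 78/6 = 13; σ²_B = ((19−7)/6)² = 4.000
te_C = (1 + 4·2 + 3)/6 = 12/6 = 2; σ²_C = ((3−1)/6)² = 0.111
te_D = (1 + 4·2 + 3)/6 = 12/6 = 2; σ²_D = ((3−1)/6)² = 0.111
te_E = (13 + 4·14 + 21)/6 = 90/6 = 15; σ²_E = ((21−13)/6)² = 1.778
te_F = (9 + 4·10 + 23)/6 = 72/6 = 12; σ²_F = ((23−9)/6)² = 5.444

Forward pass:
ES_A = 0; EF_A = 8
ES_B = 0; EF_B = 13
ES_C = 0; EF_C = 2
ES_D = 0; EF_D = 2
ES_E = max(EF_A=8, EF_C=2) = 8; EF_E = 8+15 = 23
ES_F = max(EF_B=13, EF_D=2, EF_E=23) = 23; EF_F = 23+12 = 35
Expected project duration μ = 35 days. Critical path: A → E → F.

Variance along critical path = 5.444 + 1.778 + 5.444 = 12.667
σ = √12.667 = 3.559 days

3.56 days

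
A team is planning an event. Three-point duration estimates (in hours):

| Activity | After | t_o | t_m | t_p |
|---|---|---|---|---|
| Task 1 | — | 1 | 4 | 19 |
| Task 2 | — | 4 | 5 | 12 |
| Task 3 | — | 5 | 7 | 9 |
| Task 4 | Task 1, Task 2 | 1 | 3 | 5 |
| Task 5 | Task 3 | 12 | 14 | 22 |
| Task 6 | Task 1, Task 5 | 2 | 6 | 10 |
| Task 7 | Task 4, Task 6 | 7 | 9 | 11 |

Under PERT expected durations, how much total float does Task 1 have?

16 hours

te_Task 1 = (1 + 4·4 + 19)/6 = 36/6 = 6
te_Task 2 = (4 + 4·5 + 12)/6 = 36/6 = 6
te_Task 3 = (5 + 4·7 + 9)/6 = 42/6 = 7
te_Task 4 = (1 + 4·3 + 5)/6 = 18/6 = 3
te_Task 5 = (12 + 4·14 + 22)/6 = 90/6 = 15
te_Task 6 = (2 + 4·6 + 10)/6 = 36/6 = 6
te_Task 7 = (7 + 4·9 + 11)/6 = 54/6 = 9

Forward pass:
ES_Task 1 = 0; EF_Task 1 = 6
ES_Task 2 = 0; EF_Task 2 = 6
ES_Task 3 = 0; EF_Task 3 = 7
ES_Task 4 = max(EF_Task 1=6, EF_Task 2=6) = 6; EF_Task 4 = 6+3 = 9
ES_Task 5 = 7; EF_Task 5 = 7+15 = 22
ES_Task 6 = max(EF_Task 1=6, EF_Task 5=22) = 22; EF_Task 6 = 22+6 = 28
ES_Task 7 = max(EF_Task 4=9, EF_Task 6=28) = 28; EF_Task 7 = 28+9 = 37
Expected project duration μ = 37 hours. Critical path: Task 3 → Task 5 → Task 6 → Task 7.

Backward pass:
LF_Task 7 = 37; LS_Task 7 = 37−9 = 28
LF_Task 6 = LS_Task 7 = 28; LS_Task 6 = 28−6 = 22
LF_Task 5 = LS_Task 6 = 22; LS_Task 5 = 22−15 = 7
LF_Task 4 = LS_Task 7 = 28; LS_Task 4 = 28−3 = 25
LF_Task 3 = LS_Task 5 = 7; LS_Task 3 = 7−7 = 0
LF_Task 2 = LS_Task 4 = 25; LS_Task 2 = 25−6 = 19
LF_Task 1 = min(LS_Task 4=25, LS_Task 6=22) = 22; LS_Task 1 = 22−6 = 16
Slack_Task 1 = LS_Task 1 − ES_Task 1 = 16 − 0 = 16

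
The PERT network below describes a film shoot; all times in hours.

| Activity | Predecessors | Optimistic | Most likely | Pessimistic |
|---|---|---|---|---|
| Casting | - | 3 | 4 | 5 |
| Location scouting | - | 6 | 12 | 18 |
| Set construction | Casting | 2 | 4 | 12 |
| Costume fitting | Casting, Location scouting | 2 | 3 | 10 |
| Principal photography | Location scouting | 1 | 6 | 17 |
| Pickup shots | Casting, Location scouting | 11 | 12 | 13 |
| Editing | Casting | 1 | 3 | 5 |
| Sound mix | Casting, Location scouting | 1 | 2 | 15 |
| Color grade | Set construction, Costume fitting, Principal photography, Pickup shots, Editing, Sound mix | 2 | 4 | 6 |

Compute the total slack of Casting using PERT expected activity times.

8 hours

te_Casting = (3 + 4·4 + 5)/6 = 24/6 = 4
te_Location scouting = (6 + 4·12 + 18)/6 = 72/6 = 12
te_Set construction = (2 + 4·4 + 12)/6 = 30/6 = 5
te_Costume fitting = (2 + 4·3 + 10)/6 = 24/6 = 4
te_Principal photography = (1 + 4·6 + 17)/6 = 42/6 = 7
te_Pickup shots = (11 + 4·12 + 13)/6 = 72/6 = 12
te_Editing = (1 + 4·3 + 5)/6 = 18/6 = 3
te_Sound mix = (1 + 4·2 + 15)/6 = 24/6 = 4
te_Color grade = (2 + 4·4 + 6)/6 = 24/6 = 4

Forward pass:
ES_Casting = 0; EF_Casting = 4
ES_Location scouting = 0; EF_Location scouting = 12
ES_Set construction = 4; EF_Set construction = 4+5 = 9
ES_Costume fitting = max(EF_Casting=4, EF_Location scouting=12) = 12; EF_Costume fitting = 12+4 = 16
ES_Principal photography = 12; EF_Principal photography = 12+7 = 19
ES_Pickup shots = max(EF_Casting=4, EF_Location scouting=12) = 12; EF_Pickup shots = 12+12 = 24
ES_Editing = 4; EF_Editing = 4+3 = 7
ES_Sound mix = max(EF_Casting=4, EF_Location scouting=12) = 12; EF_Sound mix = 12+4 = 16
ES_Color grade = max(EF_Set construction=9, EF_Costume fitting=16, EF_Principal photography=19, EF_Pickup shots=24, EF_Editing=7, EF_Sound mix=16) = 24; EF_Color grade = 24+4 = 28
Expected project duration μ = 28 hours. Critical path: Location scouting → Pickup shots → Color grade.

Backward pass:
LF_Color grade = 28; LS_Color grade = 28−4 = 24
LF_Sound mix = LS_Color grade = 24; LS_Sound mix = 24−4 = 20
LF_Editing = LS_Color grade = 24; LS_Editing = 24−3 = 21
LF_Pickup shots = LS_Color grade = 24; LS_Pickup shots = 24−12 = 12
LF_Principal photography = LS_Color grade = 24; LS_Principal photography = 24−7 = 17
LF_Costume fitting = LS_Color grade = 24; LS_Costume fitting = 24−4 = 20
LF_Set construction = LS_Color grade = 24; LS_Set construction = 24−5 = 19
LF_Location scouting = min(LS_Costume fitting=20, LS_Principal photography=17, LS_Pickup shots=12, LS_Sound mix=20) = 12; LS_Location scouting = 12−12 = 0
LF_Casting = min(LS_Set construction=19, LS_Costume fitting=20, LS_Pickup shots=12, LS_Editing=21, LS_Sound mix=20) = 12; LS_Casting = 12−4 = 8
Slack_Casting = LS_Casting − ES_Casting = 8 − 0 = 8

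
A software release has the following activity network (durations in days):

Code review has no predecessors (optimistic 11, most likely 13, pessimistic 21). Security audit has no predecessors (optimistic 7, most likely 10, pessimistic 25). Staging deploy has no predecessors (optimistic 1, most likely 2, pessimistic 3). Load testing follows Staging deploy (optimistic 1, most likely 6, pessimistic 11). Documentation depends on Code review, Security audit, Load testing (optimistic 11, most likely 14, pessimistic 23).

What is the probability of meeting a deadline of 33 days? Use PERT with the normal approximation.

0.938

te_Code review = (11 + 4·13 + 21)/6 = 84/6 = 14; σ²_Code review = ((21−11)/6)² = 2.778
te_Security audit = (7 + 4·10 + 25)/6 = 72/6 = 12; σ²_Security audit = ((25−7)/6)² = 9.000
te_Staging deploy = (1 + 4·2 + 3)/6 = 12/6 = 2; σ²_Staging deploy = ((3−1)/6)² = 0.111
te_Load testing = (1 + 4·6 + 11)/6 = 36/6 = 6; σ²_Load testing = ((11−1)/6)² = 2.778
te_Documentation = (11 + 4·14 + 23)/6 = 90/6 = 15; σ²_Documentation = ((23−11)/6)² = 4.000

Forward pass:
ES_Code review = 0; EF_Code review = 14
ES_Security audit = 0; EF_Security audit = 12
ES_Staging deploy = 0; EF_Staging deploy = 2
ES_Load testing = 2; EF_Load testing = 2+6 = 8
ES_Documentation = max(EF_Code review=14, EF_Security audit=12, EF_Load testing=8) = 14; EF_Documentation = 14+15 = 29
Expected project duration μ = 29 days. Critical path: Code review → Documentation.

Variance along critical path = 2.778 + 4.000 = 6.778; σ = √6.778 = 2.603 days.
Z = (33 − 29) / 2.603 = 1.536
P(T ≤ 33) = Φ(1.536) ≈ 0.938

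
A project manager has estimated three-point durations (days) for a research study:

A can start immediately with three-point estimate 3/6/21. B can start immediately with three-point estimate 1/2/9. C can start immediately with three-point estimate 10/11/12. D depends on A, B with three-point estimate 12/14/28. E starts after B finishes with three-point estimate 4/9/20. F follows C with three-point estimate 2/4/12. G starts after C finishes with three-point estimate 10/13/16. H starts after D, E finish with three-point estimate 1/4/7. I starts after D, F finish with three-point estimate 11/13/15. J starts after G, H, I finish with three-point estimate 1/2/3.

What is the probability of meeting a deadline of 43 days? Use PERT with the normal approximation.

te_A = (3 + 4·6 + 21)/6 = 48/6 = 8; σ²_A = ((21−3)/6)² = 9.000
te_B = (1 + 4·2 + 9)/6 = 18/6 = 3; σ²_B = ((9−1)/6)² = 1.778
te_C = (10 + 4·11 + 12)/6 = 66/6 = 11; σ²_C = ((12−10)/6)² = 0.111
te_D = (12 + 4·14 + 28)/6 = 96/6 = 16; σ²_D = ((28−12)/6)² = 7.111
te_E = (4 + 4·9 + 20)/6 = 60/6 = 10; σ²_E = ((20−4)/6)² = 7.111
te_F = (2 + 4·4 + 12)/6 = 30/6 = 5; σ²_F = ((12−2)/6)² = 2.778
te_G = (10 + 4·13 + 16)/6 = 78/6 = 13; σ²_G = ((16−10)/6)² = 1.000
te_H = (1 + 4·4 + 7)/6 = 24/6 = 4; σ²_H = ((7−1)/6)² = 1.000
te_I = (11 + 4·13 + 15)/6 = 78/6 = 13; σ²_I = ((15−11)/6)² = 0.444
te_J = (1 + 4·2 + 3)/6 = 12/6 = 2; σ²_J = ((3−1)/6)² = 0.111

Forward pass:
ES_A = 0; EF_A = 8
ES_B = 0; EF_B = 3
ES_C = 0; EF_C = 11
ES_D = max(EF_A=8, EF_B=3) = 8; EF_D = 8+16 = 24
ES_E = 3; EF_E = 3+10 = 13
ES_F = 11; EF_F = 11+5 = 16
ES_G = 11; EF_G = 11+13 = 24
ES_H = max(EF_D=24, EF_E=13) = 24; EF_H = 24+4 = 28
ES_I = max(EF_D=24, EF_F=16) = 24; EF_I = 24+13 = 37
ES_J = max(EF_G=24, EF_H=28, EF_I=37) = 37; EF_J = 37+2 = 39
Expected project duration μ = 39 days. Critical path: A → D → I → J.

Variance along critical path = 9.000 + 7.111 + 0.444 + 0.111 = 16.667; σ = √16.667 = 4.082 days.
Z = (43 − 39) / 4.082 = 0.980
P(T ≤ 43) = Φ(0.980) ≈ 0.836

0.836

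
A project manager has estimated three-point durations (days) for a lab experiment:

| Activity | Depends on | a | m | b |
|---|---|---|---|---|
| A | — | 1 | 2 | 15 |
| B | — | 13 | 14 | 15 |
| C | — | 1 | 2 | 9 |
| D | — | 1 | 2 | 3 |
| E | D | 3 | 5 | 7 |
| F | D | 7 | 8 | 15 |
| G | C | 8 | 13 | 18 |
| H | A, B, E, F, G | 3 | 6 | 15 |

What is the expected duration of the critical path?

te_A = (1 + 4·2 + 15)/6 = 24/6 = 4
te_B = (13 + 4·14 + 15)/6 = 84/6 = 14
te_C = (1 + 4·2 + 9)/6 = 18/6 = 3
te_D = (1 + 4·2 + 3)/6 = 12/6 = 2
te_E = (3 + 4·5 + 7)/6 = 30/6 = 5
te_F = (7 + 4·8 + 15)/6 = 54/6 = 9
te_G = (8 + 4·13 + 18)/6 = 78/6 = 13
te_H = (3 + 4·6 + 15)/6 = 42/6 = 7

Forward pass:
ES_A = 0; EF_A = 4
ES_B = 0; EF_B = 14
ES_C = 0; EF_C = 3
ES_D = 0; EF_D = 2
ES_E = 2; EF_E = 2+5 = 7
ES_F = 2; EF_F = 2+9 = 11
ES_G = 3; EF_G = 3+13 = 16
ES_H = max(EF_A=4, EF_B=14, EF_E=7, EF_F=11, EF_G=16) = 16; EF_H = 16+7 = 23
Expected project duration μ = 23 days. Critical path: C → G → H.

23 days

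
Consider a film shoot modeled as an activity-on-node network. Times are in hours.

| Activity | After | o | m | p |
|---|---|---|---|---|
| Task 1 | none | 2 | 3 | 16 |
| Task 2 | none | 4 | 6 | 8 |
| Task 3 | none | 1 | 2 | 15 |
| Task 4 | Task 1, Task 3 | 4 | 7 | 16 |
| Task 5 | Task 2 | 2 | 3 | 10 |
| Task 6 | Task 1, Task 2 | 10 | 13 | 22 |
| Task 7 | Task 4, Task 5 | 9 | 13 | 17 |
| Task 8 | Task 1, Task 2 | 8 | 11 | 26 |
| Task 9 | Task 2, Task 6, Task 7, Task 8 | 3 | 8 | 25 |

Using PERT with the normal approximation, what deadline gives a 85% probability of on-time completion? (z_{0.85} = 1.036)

41.1 hours

te_Task 1 = (2 + 4·3 + 16)/6 = 30/6 = 5; σ²_Task 1 = ((16−2)/6)² = 5.444
te_Task 2 = (4 + 4·6 + 8)/6 = 36/6 = 6; σ²_Task 2 = ((8−4)/6)² = 0.444
te_Task 3 = (1 + 4·2 + 15)/6 = 24/6 = 4; σ²_Task 3 = ((15−1)/6)² = 5.444
te_Task 4 = (4 + 4·7 + 16)/6 = 48/6 = 8; σ²_Task 4 = ((16−4)/6)² = 4.000
te_Task 5 = (2 + 4·3 + 10)/6 = 24/6 = 4; σ²_Task 5 = ((10−2)/6)² = 1.778
te_Task 6 = (10 + 4·13 + 22)/6 = 84/6 = 14; σ²_Task 6 = ((22−10)/6)² = 4.000
te_Task 7 = (9 + 4·13 + 17)/6 = 78/6 = 13; σ²_Task 7 = ((17−9)/6)² = 1.778
te_Task 8 = (8 + 4·11 + 26)/6 = 78/6 = 13; σ²_Task 8 = ((26−8)/6)² = 9.000
te_Task 9 = (3 + 4·8 + 25)/6 = 60/6 = 10; σ²_Task 9 = ((25−3)/6)² = 13.444

Forward pass:
ES_Task 1 = 0; EF_Task 1 = 5
ES_Task 2 = 0; EF_Task 2 = 6
ES_Task 3 = 0; EF_Task 3 = 4
ES_Task 4 = max(EF_Task 1=5, EF_Task 3=4) = 5; EF_Task 4 = 5+8 = 13
ES_Task 5 = 6; EF_Task 5 = 6+4 = 10
ES_Task 6 = max(EF_Task 1=5, EF_Task 2=6) = 6; EF_Task 6 = 6+14 = 20
ES_Task 7 = max(EF_Task 4=13, EF_Task 5=10) = 13; EF_Task 7 = 13+13 = 26
ES_Task 8 = max(EF_Task 1=5, EF_Task 2=6) = 6; EF_Task 8 = 6+13 = 19
ES_Task 9 = max(EF_Task 2=6, EF_Task 6=20, EF_Task 7=26, EF_Task 8=19) = 26; EF_Task 9 = 26+10 = 36
Expected project duration μ = 36 hours. Critical path: Task 1 → Task 4 → Task 7 → Task 9.

Variance along critical path = 5.444 + 4.000 + 1.778 + 13.444 = 24.667; σ = 4.967 hours.
D = μ + z·σ = 36 + 1.036·4.967 = 41.1 hours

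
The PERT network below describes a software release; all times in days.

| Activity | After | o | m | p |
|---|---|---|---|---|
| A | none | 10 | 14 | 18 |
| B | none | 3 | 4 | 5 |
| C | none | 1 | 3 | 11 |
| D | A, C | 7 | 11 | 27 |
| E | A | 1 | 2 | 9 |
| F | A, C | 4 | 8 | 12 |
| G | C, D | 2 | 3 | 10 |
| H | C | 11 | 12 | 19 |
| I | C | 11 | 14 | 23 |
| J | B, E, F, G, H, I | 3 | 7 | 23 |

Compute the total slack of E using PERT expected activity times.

te_A = (10 + 4·14 + 18)/6 = 84/6 = 14
te_B = (3 + 4·4 + 5)/6 = 24/6 = 4
te_C = (1 + 4·3 + 11)/6 = 24/6 = 4
te_D = (7 + 4·11 + 27)/6 = 78/6 = 13
te_E = (1 + 4·2 + 9)/6 = 18/6 = 3
te_F = (4 + 4·8 + 12)/6 = 48/6 = 8
te_G = (2 + 4·3 + 10)/6 = 24/6 = 4
te_H = (11 + 4·12 + 19)/6 = 78/6 = 13
te_I = (11 + 4·14 + 23)/6 = 90/6 = 15
te_J = (3 + 4·7 + 23)/6 = 54/6 = 9

Forward pass:
ES_A = 0; EF_A = 14
ES_B = 0; EF_B = 4
ES_C = 0; EF_C = 4
ES_D = max(EF_A=14, EF_C=4) = 14; EF_D = 14+13 = 27
ES_E = 14; EF_E = 14+3 = 17
ES_F = max(EF_A=14, EF_C=4) = 14; EF_F = 14+8 = 22
ES_G = max(EF_C=4, EF_D=27) = 27; EF_G = 27+4 = 31
ES_H = 4; EF_H = 4+13 = 17
ES_I = 4; EF_I = 4+15 = 19
ES_J = max(EF_B=4, EF_E=17, EF_F=22, EF_G=31, EF_H=17, EF_I=19) = 31; EF_J = 31+9 = 40
Expected project duration μ = 40 days. Critical path: A → D → G → J.

Backward pass:
LF_J = 40; LS_J = 40−9 = 31
LF_I = LS_J = 31; LS_I = 31−15 = 16
LF_H = LS_J = 31; LS_H = 31−13 = 18
LF_G = LS_J = 31; LS_G = 31−4 = 27
LF_F = LS_J = 31; LS_F = 31−8 = 23
LF_E = LS_J = 31; LS_E = 31−3 = 28
LF_D = LS_G = 27; LS_D = 27−13 = 14
LF_C = min(LS_D=14, LS_F=23, LS_G=27, LS_H=18, LS_I=16) = 14; LS_C = 14−4 = 10
LF_B = LS_J = 31; LS_B = 31−4 = 27
LF_A = min(LS_D=14, LS_E=28, LS_F=23) = 14; LS_A = 14−14 = 0
Slack_E = LS_E − ES_E = 28 − 14 = 14

14 days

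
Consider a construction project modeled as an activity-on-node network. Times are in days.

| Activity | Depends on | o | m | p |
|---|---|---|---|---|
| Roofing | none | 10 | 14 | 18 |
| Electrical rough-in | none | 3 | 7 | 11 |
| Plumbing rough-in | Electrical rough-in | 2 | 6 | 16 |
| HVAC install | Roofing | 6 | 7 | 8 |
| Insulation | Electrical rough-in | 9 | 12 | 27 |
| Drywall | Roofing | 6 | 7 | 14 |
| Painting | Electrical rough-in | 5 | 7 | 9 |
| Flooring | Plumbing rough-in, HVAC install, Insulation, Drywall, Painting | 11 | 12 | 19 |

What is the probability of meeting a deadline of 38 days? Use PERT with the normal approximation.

te_Roofing = (10 + 4·14 + 18)/6 = 84/6 = 14; σ²_Roofing = ((18−10)/6)² = 1.778
te_Electrical rough-in = (3 + 4·7 + 11)/6 = 42/6 = 7; σ²_Electrical rough-in = ((11−3)/6)² = 1.778
te_Plumbing rough-in = (2 + 4·6 + 16)/6 = 42/6 = 7; σ²_Plumbing rough-in = ((16−2)/6)² = 5.444
te_HVAC install = (6 + 4·7 + 8)/6 = 42/6 = 7; σ²_HVAC install = ((8−6)/6)² = 0.111
te_Insulation = (9 + 4·12 + 27)/6 = 84/6 = 14; σ²_Insulation = ((27−9)/6)² = 9.000
te_Drywall = (6 + 4·7 + 14)/6 = 48/6 = 8; σ²_Drywall = ((14−6)/6)² = 1.778
te_Painting = (5 + 4·7 + 9)/6 = 42/6 = 7; σ²_Painting = ((9−5)/6)² = 0.444
te_Flooring = (11 + 4·12 + 19)/6 = 78/6 = 13; σ²_Flooring = ((19−11)/6)² = 1.778

Forward pass:
ES_Roofing = 0; EF_Roofing = 14
ES_Electrical rough-in = 0; EF_Electrical rough-in = 7
ES_Plumbing rough-in = 7; EF_Plumbing rough-in = 7+7 = 14
ES_HVAC install = 14; EF_HVAC install = 14+7 = 21
ES_Insulation = 7; EF_Insulation = 7+14 = 21
ES_Drywall = 14; EF_Drywall = 14+8 = 22
ES_Painting = 7; EF_Painting = 7+7 = 14
ES_Flooring = max(EF_Plumbing rough-in=14, EF_HVAC install=21, EF_Insulation=21, EF_Drywall=22, EF_Painting=14) = 22; EF_Flooring = 22+13 = 35
Expected project duration μ = 35 days. Critical path: Roofing → Drywall → Flooring.

Variance along critical path = 1.778 + 1.778 + 1.778 = 5.333; σ = √5.333 = 2.309 days.
Z = (38 − 35) / 2.309 = 1.299
P(T ≤ 38) = Φ(1.299) ≈ 0.903

0.903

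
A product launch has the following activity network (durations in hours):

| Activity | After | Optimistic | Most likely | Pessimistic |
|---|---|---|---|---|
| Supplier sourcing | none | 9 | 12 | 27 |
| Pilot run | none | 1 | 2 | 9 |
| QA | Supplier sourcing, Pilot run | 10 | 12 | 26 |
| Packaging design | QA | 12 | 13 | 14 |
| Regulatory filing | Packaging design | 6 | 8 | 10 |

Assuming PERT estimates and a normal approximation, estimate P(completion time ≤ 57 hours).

0.975

te_Supplier sourcing = (9 + 4·12 + 27)/6 = 84/6 = 14; σ²_Supplier sourcing = ((27−9)/6)² = 9.000
te_Pilot run = (1 + 4·2 + 9)/6 = 18/6 = 3; σ²_Pilot run = ((9−1)/6)² = 1.778
te_QA = (10 + 4·12 + 26)/6 = 84/6 = 14; σ²_QA = ((26−10)/6)² = 7.111
te_Packaging design = (12 + 4·13 + 14)/6 = 78/6 = 13; σ²_Packaging design = ((14−12)/6)² = 0.111
te_Regulatory filing = (6 + 4·8 + 10)/6 = 48/6 = 8; σ²_Regulatory filing = ((10−6)/6)² = 0.444

Forward pass:
ES_Supplier sourcing = 0; EF_Supplier sourcing = 14
ES_Pilot run = 0; EF_Pilot run = 3
ES_QA = max(EF_Supplier sourcing=14, EF_Pilot run=3) = 14; EF_QA = 14+14 = 28
ES_Packaging design = 28; EF_Packaging design = 28+13 = 41
ES_Regulatory filing = 41; EF_Regulatory filing = 41+8 = 49
Expected project duration μ = 49 hours. Critical path: Supplier sourcing → QA → Packaging design → Regulatory filing.

Variance along critical path = 9.000 + 7.111 + 0.111 + 0.444 = 16.667; σ = √16.667 = 4.082 hours.
Z = (57 − 49) / 4.082 = 1.960
P(T ≤ 57) = Φ(1.960) ≈ 0.975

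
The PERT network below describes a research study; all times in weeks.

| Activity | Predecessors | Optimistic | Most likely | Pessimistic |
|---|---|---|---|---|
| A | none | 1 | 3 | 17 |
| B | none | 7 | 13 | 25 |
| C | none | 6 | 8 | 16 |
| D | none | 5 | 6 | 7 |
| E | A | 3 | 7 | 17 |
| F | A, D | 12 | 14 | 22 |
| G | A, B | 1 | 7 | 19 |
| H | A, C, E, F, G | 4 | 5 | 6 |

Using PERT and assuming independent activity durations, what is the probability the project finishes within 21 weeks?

0.079

te_A = (1 + 4·3 + 17)/6 = 30/6 = 5; σ²_A = ((17−1)/6)² = 7.111
te_B = (7 + 4·13 + 25)/6 = 84/6 = 14; σ²_B = ((25−7)/6)² = 9.000
te_C = (6 + 4·8 + 16)/6 = 54/6 = 9; σ²_C = ((16−6)/6)² = 2.778
te_D = (5 + 4·6 + 7)/6 = 36/6 = 6; σ²_D = ((7−5)/6)² = 0.111
te_E = (3 + 4·7 + 17)/6 = 48/6 = 8; σ²_E = ((17−3)/6)² = 5.444
te_F = (12 + 4·14 + 22)/6 = 90/6 = 15; σ²_F = ((22−12)/6)² = 2.778
te_G = (1 + 4·7 + 19)/6 = 48/6 = 8; σ²_G = ((19−1)/6)² = 9.000
te_H = (4 + 4·5 + 6)/6 = 30/6 = 5; σ²_H = ((6−4)/6)² = 0.111

Forward pass:
ES_A = 0; EF_A = 5
ES_B = 0; EF_B = 14
ES_C = 0; EF_C = 9
ES_D = 0; EF_D = 6
ES_E = 5; EF_E = 5+8 = 13
ES_F = max(EF_A=5, EF_D=6) = 6; EF_F = 6+15 = 21
ES_G = max(EF_A=5, EF_B=14) = 14; EF_G = 14+8 = 22
ES_H = max(EF_A=5, EF_C=9, EF_E=13, EF_F=21, EF_G=22) = 22; EF_H = 22+5 = 27
Expected project duration μ = 27 weeks. Critical path: B → G → H.

Variance along critical path = 9.000 + 9.000 + 0.111 = 18.111; σ = √18.111 = 4.256 weeks.
Z = (21 − 27) / 4.256 = -1.410
P(T ≤ 21) = Φ(-1.410) ≈ 0.079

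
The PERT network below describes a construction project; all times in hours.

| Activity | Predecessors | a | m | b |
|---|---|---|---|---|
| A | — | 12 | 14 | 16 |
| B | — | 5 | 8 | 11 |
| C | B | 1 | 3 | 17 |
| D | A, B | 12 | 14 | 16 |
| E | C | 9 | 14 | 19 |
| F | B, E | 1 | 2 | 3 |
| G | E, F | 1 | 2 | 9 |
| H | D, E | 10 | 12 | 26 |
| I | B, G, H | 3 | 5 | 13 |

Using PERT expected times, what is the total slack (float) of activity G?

10 hours

te_A = (12 + 4·14 + 16)/6 = 84/6 = 14
te_B = (5 + 4·8 + 11)/6 = 48/6 = 8
te_C = (1 + 4·3 + 17)/6 = 30/6 = 5
te_D = (12 + 4·14 + 16)/6 = 84/6 = 14
te_E = (9 + 4·14 + 19)/6 = 84/6 = 14
te_F = (1 + 4·2 + 3)/6 = 12/6 = 2
te_G = (1 + 4·2 + 9)/6 = 18/6 = 3
te_H = (10 + 4·12 + 26)/6 = 84/6 = 14
te_I = (3 + 4·5 + 13)/6 = 36/6 = 6

Forward pass:
ES_A = 0; EF_A = 14
ES_B = 0; EF_B = 8
ES_C = 8; EF_C = 8+5 = 13
ES_D = max(EF_A=14, EF_B=8) = 14; EF_D = 14+14 = 28
ES_E = 13; EF_E = 13+14 = 27
ES_F = max(EF_B=8, EF_E=27) = 27; EF_F = 27+2 = 29
ES_G = max(EF_E=27, EF_F=29) = 29; EF_G = 29+3 = 32
ES_H = max(EF_D=28, EF_E=27) = 28; EF_H = 28+14 = 42
ES_I = max(EF_B=8, EF_G=32, EF_H=42) = 42; EF_I = 42+6 = 48
Expected project duration μ = 48 hours. Critical path: A → D → H → I.

Backward pass:
LF_I = 48; LS_I = 48−6 = 42
LF_H = LS_I = 42; LS_H = 42−14 = 28
LF_G = LS_I = 42; LS_G = 42−3 = 39
LF_F = LS_G = 39; LS_F = 39−2 = 37
LF_E = min(LS_F=37, LS_G=39, LS_H=28) = 28; LS_E = 28−14 = 14
LF_D = LS_H = 28; LS_D = 28−14 = 14
LF_C = LS_E = 14; LS_C = 14−5 = 9
LF_B = min(LS_C=9, LS_D=14, LS_F=37, LS_I=42) = 9; LS_B = 9−8 = 1
LF_A = LS_D = 14; LS_A = 14−14 = 0
Slack_G = LS_G − ES_G = 39 − 29 = 10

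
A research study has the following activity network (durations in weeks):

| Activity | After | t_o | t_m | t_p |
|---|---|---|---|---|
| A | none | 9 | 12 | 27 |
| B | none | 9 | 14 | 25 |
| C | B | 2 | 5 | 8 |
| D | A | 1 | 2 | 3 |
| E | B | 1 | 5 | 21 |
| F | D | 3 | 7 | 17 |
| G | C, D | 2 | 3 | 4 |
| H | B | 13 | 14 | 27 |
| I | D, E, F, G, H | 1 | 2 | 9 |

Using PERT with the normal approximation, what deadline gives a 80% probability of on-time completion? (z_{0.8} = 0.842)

37.2 weeks

te_A = (9 + 4·12 + 27)/6 = 84/6 = 14; σ²_A = ((27−9)/6)² = 9.000
te_B = (9 + 4·14 + 25)/6 = 90/6 = 15; σ²_B = ((25−9)/6)² = 7.111
te_C = (2 + 4·5 + 8)/6 = 30/6 = 5; σ²_C = ((8−2)/6)² = 1.000
te_D = (1 + 4·2 + 3)/6 = 12/6 = 2; σ²_D = ((3−1)/6)² = 0.111
te_E = (1 + 4·5 + 21)/6 = 42/6 = 7; σ²_E = ((21−1)/6)² = 11.111
te_F = (3 + 4·7 + 17)/6 = 48/6 = 8; σ²_F = ((17−3)/6)² = 5.444
te_G = (2 + 4·3 + 4)/6 = 18/6 = 3; σ²_G = ((4−2)/6)² = 0.111
te_H = (13 + 4·14 + 27)/6 = 96/6 = 16; σ²_H = ((27−13)/6)² = 5.444
te_I = (1 + 4·2 + 9)/6 = 18/6 = 3; σ²_I = ((9−1)/6)² = 1.778

Forward pass:
ES_A = 0; EF_A = 14
ES_B = 0; EF_B = 15
ES_C = 15; EF_C = 15+5 = 20
ES_D = 14; EF_D = 14+2 = 16
ES_E = 15; EF_E = 15+7 = 22
ES_F = 16; EF_F = 16+8 = 24
ES_G = max(EF_C=20, EF_D=16) = 20; EF_G = 20+3 = 23
ES_H = 15; EF_H = 15+16 = 31
ES_I = max(EF_D=16, EF_E=22, EF_F=24, EF_G=23, EF_H=31) = 31; EF_I = 31+3 = 34
Expected project duration μ = 34 weeks. Critical path: B → H → I.

Variance along critical path = 7.111 + 5.444 + 1.778 = 14.333; σ = 3.786 weeks.
D = μ + z·σ = 34 + 0.842·3.786 = 37.2 weeks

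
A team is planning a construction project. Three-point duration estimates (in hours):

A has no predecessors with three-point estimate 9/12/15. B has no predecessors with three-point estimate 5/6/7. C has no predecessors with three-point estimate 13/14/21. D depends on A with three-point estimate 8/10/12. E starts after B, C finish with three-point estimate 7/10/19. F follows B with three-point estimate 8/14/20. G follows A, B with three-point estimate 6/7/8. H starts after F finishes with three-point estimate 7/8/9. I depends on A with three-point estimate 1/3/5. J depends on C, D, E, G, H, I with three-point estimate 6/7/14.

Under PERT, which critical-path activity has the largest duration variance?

te_A = (9 + 4·12 + 15)/6 = 72/6 = 12; σ²_A = ((15−9)/6)² = 1.000
te_B = (5 + 4·6 + 7)/6 = 36/6 = 6; σ²_B = ((7−5)/6)² = 0.111
te_C = (13 + 4·14 + 21)/6 = 90/6 = 15; σ²_C = ((21−13)/6)² = 1.778
te_D = (8 + 4·10 + 12)/6 = 60/6 = 10; σ²_D = ((12−8)/6)² = 0.444
te_E = (7 + 4·10 + 19)/6 = 66/6 = 11; σ²_E = ((19−7)/6)² = 4.000
te_F = (8 + 4·14 + 20)/6 = 84/6 = 14; σ²_F = ((20−8)/6)² = 4.000
te_G = (6 + 4·7 + 8)/6 = 42/6 = 7; σ²_G = ((8−6)/6)² = 0.111
te_H = (7 + 4·8 + 9)/6 = 48/6 = 8; σ²_H = ((9−7)/6)² = 0.111
te_I = (1 + 4·3 + 5)/6 = 18/6 = 3; σ²_I = ((5−1)/6)² = 0.444
te_J = (6 + 4·7 + 14)/6 = 48/6 = 8; σ²_J = ((14−6)/6)² = 1.778

Forward pass:
ES_A = 0; EF_A = 12
ES_B = 0; EF_B = 6
ES_C = 0; EF_C = 15
ES_D = 12; EF_D = 12+10 = 22
ES_E = max(EF_B=6, EF_C=15) = 15; EF_E = 15+11 = 26
ES_F = 6; EF_F = 6+14 = 20
ES_G = max(EF_A=12, EF_B=6) = 12; EF_G = 12+7 = 19
ES_H = 20; EF_H = 20+8 = 28
ES_I = 12; EF_I = 12+3 = 15
ES_J = max(EF_C=15, EF_D=22, EF_E=26, EF_G=19, EF_H=28, EF_I=15) = 28; EF_J = 28+8 = 36
Expected project duration μ = 36 hours. Critical path: B → F → H → J.

Variances on critical path: σ²_B=0.111, σ²_F=4.000, σ²_H=0.111, σ²_J=1.778.
Largest is σ²_F = 4.000.

F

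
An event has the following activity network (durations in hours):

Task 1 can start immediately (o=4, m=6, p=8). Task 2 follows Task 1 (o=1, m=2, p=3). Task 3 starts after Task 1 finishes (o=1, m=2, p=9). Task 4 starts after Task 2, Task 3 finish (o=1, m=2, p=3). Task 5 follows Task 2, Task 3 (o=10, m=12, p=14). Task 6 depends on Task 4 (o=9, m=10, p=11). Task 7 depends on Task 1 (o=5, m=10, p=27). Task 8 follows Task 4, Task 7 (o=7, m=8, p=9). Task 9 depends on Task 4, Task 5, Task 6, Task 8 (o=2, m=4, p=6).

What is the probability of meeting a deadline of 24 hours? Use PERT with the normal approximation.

0.057

te_Task 1 = (4 + 4·6 + 8)/6 = 36/6 = 6; σ²_Task 1 = ((8−4)/6)² = 0.444
te_Task 2 = (1 + 4·2 + 3)/6 = 12/6 = 2; σ²_Task 2 = ((3−1)/6)² = 0.111
te_Task 3 = (1 + 4·2 + 9)/6 = 18/6 = 3; σ²_Task 3 = ((9−1)/6)² = 1.778
te_Task 4 = (1 + 4·2 + 3)/6 = 12/6 = 2; σ²_Task 4 = ((3−1)/6)² = 0.111
te_Task 5 = (10 + 4·12 + 14)/6 = 72/6 = 12; σ²_Task 5 = ((14−10)/6)² = 0.444
te_Task 6 = (9 + 4·10 + 11)/6 = 60/6 = 10; σ²_Task 6 = ((11−9)/6)² = 0.111
te_Task 7 = (5 + 4·10 + 27)/6 = 72/6 = 12; σ²_Task 7 = ((27−5)/6)² = 13.444
te_Task 8 = (7 + 4·8 + 9)/6 = 48/6 = 8; σ²_Task 8 = ((9−7)/6)² = 0.111
te_Task 9 = (2 + 4·4 + 6)/6 = 24/6 = 4; σ²_Task 9 = ((6−2)/6)² = 0.444

Forward pass:
ES_Task 1 = 0; EF_Task 1 = 6
ES_Task 2 = 6; EF_Task 2 = 6+2 = 8
ES_Task 3 = 6; EF_Task 3 = 6+3 = 9
ES_Task 4 = max(EF_Task 2=8, EF_Task 3=9) = 9; EF_Task 4 = 9+2 = 11
ES_Task 5 = max(EF_Task 2=8, EF_Task 3=9) = 9; EF_Task 5 = 9+12 = 21
ES_Task 6 = 11; EF_Task 6 = 11+10 = 21
ES_Task 7 = 6; EF_Task 7 = 6+12 = 18
ES_Task 8 = max(EF_Task 4=11, EF_Task 7=18) = 18; EF_Task 8 = 18+8 = 26
ES_Task 9 = max(EF_Task 4=11, EF_Task 5=21, EF_Task 6=21, EF_Task 8=26) = 26; EF_Task 9 = 26+4 = 30
Expected project duration μ = 30 hours. Critical path: Task 1 → Task 7 → Task 8 → Task 9.

Variance along critical path = 0.444 + 13.444 + 0.111 + 0.444 = 14.444; σ = √14.444 = 3.801 hours.
Z = (24 − 30) / 3.801 = -1.579
P(T ≤ 24) = Φ(-1.579) ≈ 0.057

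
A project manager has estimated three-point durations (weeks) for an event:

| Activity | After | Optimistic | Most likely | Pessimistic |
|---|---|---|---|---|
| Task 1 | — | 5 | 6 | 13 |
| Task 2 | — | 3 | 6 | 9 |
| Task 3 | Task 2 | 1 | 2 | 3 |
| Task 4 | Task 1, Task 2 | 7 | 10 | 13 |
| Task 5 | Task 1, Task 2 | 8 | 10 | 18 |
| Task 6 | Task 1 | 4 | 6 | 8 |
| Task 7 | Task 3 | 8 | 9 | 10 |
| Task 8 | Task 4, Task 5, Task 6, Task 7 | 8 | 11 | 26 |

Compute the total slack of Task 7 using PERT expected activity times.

1 weeks

te_Task 1 = (5 + 4·6 + 13)/6 = 42/6 = 7
te_Task 2 = (3 + 4·6 + 9)/6 = 36/6 = 6
te_Task 3 = (1 + 4·2 + 3)/6 = 12/6 = 2
te_Task 4 = (7 + 4·10 + 13)/6 = 60/6 = 10
te_Task 5 = (8 + 4·10 + 18)/6 = 66/6 = 11
te_Task 6 = (4 + 4·6 + 8)/6 = 36/6 = 6
te_Task 7 = (8 + 4·9 + 10)/6 = 54/6 = 9
te_Task 8 = (8 + 4·11 + 26)/6 = 78/6 = 13

Forward pass:
ES_Task 1 = 0; EF_Task 1 = 7
ES_Task 2 = 0; EF_Task 2 = 6
ES_Task 3 = 6; EF_Task 3 = 6+2 = 8
ES_Task 4 = max(EF_Task 1=7, EF_Task 2=6) = 7; EF_Task 4 = 7+10 = 17
ES_Task 5 = max(EF_Task 1=7, EF_Task 2=6) = 7; EF_Task 5 = 7+11 = 18
ES_Task 6 = 7; EF_Task 6 = 7+6 = 13
ES_Task 7 = 8; EF_Task 7 = 8+9 = 17
ES_Task 8 = max(EF_Task 4=17, EF_Task 5=18, EF_Task 6=13, EF_Task 7=17) = 18; EF_Task 8 = 18+13 = 31
Expected project duration μ = 31 weeks. Critical path: Task 1 → Task 5 → Task 8.

Backward pass:
LF_Task 8 = 31; LS_Task 8 = 31−13 = 18
LF_Task 7 = LS_Task 8 = 18; LS_Task 7 = 18−9 = 9
LF_Task 6 = LS_Task 8 = 18; LS_Task 6 = 18−6 = 12
LF_Task 5 = LS_Task 8 = 18; LS_Task 5 = 18−11 = 7
LF_Task 4 = LS_Task 8 = 18; LS_Task 4 = 18−10 = 8
LF_Task 3 = LS_Task 7 = 9; LS_Task 3 = 9−2 = 7
LF_Task 2 = min(LS_Task 3=7, LS_Task 4=8, LS_Task 5=7) = 7; LS_Task 2 = 7−6 = 1
LF_Task 1 = min(LS_Task 4=8, LS_Task 5=7, LS_Task 6=12) = 7; LS_Task 1 = 7−7 = 0
Slack_Task 7 = LS_Task 7 − ES_Task 7 = 9 − 8 = 1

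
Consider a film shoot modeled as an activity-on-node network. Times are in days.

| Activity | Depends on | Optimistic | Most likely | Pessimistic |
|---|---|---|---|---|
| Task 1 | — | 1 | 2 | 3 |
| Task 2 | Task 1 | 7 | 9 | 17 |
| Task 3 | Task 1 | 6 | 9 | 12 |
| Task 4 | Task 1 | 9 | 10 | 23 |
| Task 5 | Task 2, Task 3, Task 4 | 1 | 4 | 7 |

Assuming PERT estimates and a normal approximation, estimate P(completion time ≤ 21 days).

te_Task 1 = (1 + 4·2 + 3)/6 = 12/6 = 2; σ²_Task 1 = ((3−1)/6)² = 0.111
te_Task 2 = (7 + 4·9 + 17)/6 = 60/6 = 10; σ²_Task 2 = ((17−7)/6)² = 2.778
te_Task 3 = (6 + 4·9 + 12)/6 = 54/6 = 9; σ²_Task 3 = ((12−6)/6)² = 1.000
te_Task 4 = (9 + 4·10 + 23)/6 = 72/6 = 12; σ²_Task 4 = ((23−9)/6)² = 5.444
te_Task 5 = (1 + 4·4 + 7)/6 = 24/6 = 4; σ²_Task 5 = ((7−1)/6)² = 1.000

Forward pass:
ES_Task 1 = 0; EF_Task 1 = 2
ES_Task 2 = 2; EF_Task 2 = 2+10 = 12
ES_Task 3 = 2; EF_Task 3 = 2+9 = 11
ES_Task 4 = 2; EF_Task 4 = 2+12 = 14
ES_Task 5 = max(EF_Task 2=12, EF_Task 3=11, EF_Task 4=14) = 14; EF_Task 5 = 14+4 = 18
Expected project duration μ = 18 days. Critical path: Task 1 → Task 4 → Task 5.

Variance along critical path = 0.111 + 5.444 + 1.000 = 6.556; σ = √6.556 = 2.560 days.
Z = (21 − 18) / 2.560 = 1.172
P(T ≤ 21) = Φ(1.172) ≈ 0.879

0.879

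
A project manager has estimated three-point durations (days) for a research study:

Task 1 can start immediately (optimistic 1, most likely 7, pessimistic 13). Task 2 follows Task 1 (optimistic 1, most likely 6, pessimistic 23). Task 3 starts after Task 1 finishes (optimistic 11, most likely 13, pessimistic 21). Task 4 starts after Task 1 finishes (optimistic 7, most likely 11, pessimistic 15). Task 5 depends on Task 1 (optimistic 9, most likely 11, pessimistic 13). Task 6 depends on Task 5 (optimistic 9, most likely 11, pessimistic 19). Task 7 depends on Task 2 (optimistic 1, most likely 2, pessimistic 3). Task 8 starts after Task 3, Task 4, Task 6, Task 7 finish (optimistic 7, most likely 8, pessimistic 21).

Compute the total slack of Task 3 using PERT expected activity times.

te_Task 1 = (1 + 4·7 + 13)/6 = 42/6 = 7
te_Task 2 = (1 + 4·6 + 23)/6 = 48/6 = 8
te_Task 3 = (11 + 4·13 + 21)/6 = 84/6 = 14
te_Task 4 = (7 + 4·11 + 15)/6 = 66/6 = 11
te_Task 5 = (9 + 4·11 + 13)/6 = 66/6 = 11
te_Task 6 = (9 + 4·11 + 19)/6 = 72/6 = 12
te_Task 7 = (1 + 4·2 + 3)/6 = 12/6 = 2
te_Task 8 = (7 + 4·8 + 21)/6 = 60/6 = 10

Forward pass:
ES_Task 1 = 0; EF_Task 1 = 7
ES_Task 2 = 7; EF_Task 2 = 7+8 = 15
ES_Task 3 = 7; EF_Task 3 = 7+14 = 21
ES_Task 4 = 7; EF_Task 4 = 7+11 = 18
ES_Task 5 = 7; EF_Task 5 = 7+11 = 18
ES_Task 6 = 18; EF_Task 6 = 18+12 = 30
ES_Task 7 = 15; EF_Task 7 = 15+2 = 17
ES_Task 8 = max(EF_Task 3=21, EF_Task 4=18, EF_Task 6=30, EF_Task 7=17) = 30; EF_Task 8 = 30+10 = 40
Expected project duration μ = 40 days. Critical path: Task 1 → Task 5 → Task 6 → Task 8.

Backward pass:
LF_Task 8 = 40; LS_Task 8 = 40−10 = 30
LF_Task 7 = LS_Task 8 = 30; LS_Task 7 = 30−2 = 28
LF_Task 6 = LS_Task 8 = 30; LS_Task 6 = 30−12 = 18
LF_Task 5 = LS_Task 6 = 18; LS_Task 5 = 18−11 = 7
LF_Task 4 = LS_Task 8 = 30; LS_Task 4 = 30−11 = 19
LF_Task 3 = LS_Task 8 = 30; LS_Task 3 = 30−14 = 16
LF_Task 2 = LS_Task 7 = 28; LS_Task 2 = 28−8 = 20
LF_Task 1 = min(LS_Task 2=20, LS_Task 3=16, LS_Task 4=19, LS_Task 5=7) = 7; LS_Task 1 = 7−7 = 0
Slack_Task 3 = LS_Task 3 − ES_Task 3 = 16 − 7 = 9

9 days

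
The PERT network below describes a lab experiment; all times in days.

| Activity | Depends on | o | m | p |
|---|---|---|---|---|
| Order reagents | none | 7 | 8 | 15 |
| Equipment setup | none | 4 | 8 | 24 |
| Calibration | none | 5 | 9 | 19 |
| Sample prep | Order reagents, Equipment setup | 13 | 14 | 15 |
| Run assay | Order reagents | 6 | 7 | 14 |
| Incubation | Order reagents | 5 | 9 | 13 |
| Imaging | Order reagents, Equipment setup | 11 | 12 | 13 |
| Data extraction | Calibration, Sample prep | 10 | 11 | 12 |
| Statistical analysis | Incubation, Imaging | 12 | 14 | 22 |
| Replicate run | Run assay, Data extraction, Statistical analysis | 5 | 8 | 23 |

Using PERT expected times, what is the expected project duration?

te_Order reagents = (7 + 4·8 + 15)/6 = 54/6 = 9
te_Equipment setup = (4 + 4·8 + 24)/6 = 60/6 = 10
te_Calibration = (5 + 4·9 + 19)/6 = 60/6 = 10
te_Sample prep = (13 + 4·14 + 15)/6 = 84/6 = 14
te_Run assay = (6 + 4·7 + 14)/6 = 48/6 = 8
te_Incubation = (5 + 4·9 + 13)/6 = 54/6 = 9
te_Imaging = (11 + 4·12 + 13)/6 = 72/6 = 12
te_Data extraction = (10 + 4·11 + 12)/6 = 66/6 = 11
te_Statistical analysis = (12 + 4·14 + 22)/6 = 90/6 = 15
te_Replicate run = (5 + 4·8 + 23)/6 = 60/6 = 10

Forward pass:
ES_Order reagents = 0; EF_Order reagents = 9
ES_Equipment setup = 0; EF_Equipment setup = 10
ES_Calibration = 0; EF_Calibration = 10
ES_Sample prep = max(EF_Order reagents=9, EF_Equipment setup=10) = 10; EF_Sample prep = 10+14 = 24
ES_Run assay = 9; EF_Run assay = 9+8 = 17
ES_Incubation = 9; EF_Incubation = 9+9 = 18
ES_Imaging = max(EF_Order reagents=9, EF_Equipment setup=10) = 10; EF_Imaging = 10+12 = 22
ES_Data extraction = max(EF_Calibration=10, EF_Sample prep=24) = 24; EF_Data extraction = 24+11 = 35
ES_Statistical analysis = max(EF_Incubation=18, EF_Imaging=22) = 22; EF_Statistical analysis = 22+15 = 37
ES_Replicate run = max(EF_Run assay=17, EF_Data extraction=35, EF_Statistical analysis=37) = 37; EF_Replicate run = 37+10 = 47
Expected project duration μ = 47 days. Critical path: Equipment setup → Imaging → Statistical analysis → Replicate run.

47 days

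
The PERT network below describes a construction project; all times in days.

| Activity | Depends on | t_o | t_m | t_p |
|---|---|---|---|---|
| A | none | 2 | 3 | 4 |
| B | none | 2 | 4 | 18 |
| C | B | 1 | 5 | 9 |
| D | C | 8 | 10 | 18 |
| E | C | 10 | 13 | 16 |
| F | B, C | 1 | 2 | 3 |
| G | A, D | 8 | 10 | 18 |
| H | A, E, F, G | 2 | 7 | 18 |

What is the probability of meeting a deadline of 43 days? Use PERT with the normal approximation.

0.667

te_A = (2 + 4·3 + 4)/6 = 18/6 = 3; σ²_A = ((4−2)/6)² = 0.111
te_B = (2 + 4·4 + 18)/6 = 36/6 = 6; σ²_B = ((18−2)/6)² = 7.111
te_C = (1 + 4·5 + 9)/6 = 30/6 = 5; σ²_C = ((9−1)/6)² = 1.778
te_D = (8 + 4·10 + 18)/6 = 66/6 = 11; σ²_D = ((18−8)/6)² = 2.778
te_E = (10 + 4·13 + 16)/6 = 78/6 = 13; σ²_E = ((16−10)/6)² = 1.000
te_F = (1 + 4·2 + 3)/6 = 12/6 = 2; σ²_F = ((3−1)/6)² = 0.111
te_G = (8 + 4·10 + 18)/6 = 66/6 = 11; σ²_G = ((18−8)/6)² = 2.778
te_H = (2 + 4·7 + 18)/6 = 48/6 = 8; σ²_H = ((18−2)/6)² = 7.111

Forward pass:
ES_A = 0; EF_A = 3
ES_B = 0; EF_B = 6
ES_C = 6; EF_C = 6+5 = 11
ES_D = 11; EF_D = 11+11 = 22
ES_E = 11; EF_E = 11+13 = 24
ES_F = max(EF_B=6, EF_C=11) = 11; EF_F = 11+2 = 13
ES_G = max(EF_A=3, EF_D=22) = 22; EF_G = 22+11 = 33
ES_H = max(EF_A=3, EF_E=24, EF_F=13, EF_G=33) = 33; EF_H = 33+8 = 41
Expected project duration μ = 41 days. Critical path: B → C → D → G → H.

Variance along critical path = 7.111 + 1.778 + 2.778 + 2.778 + 7.111 = 21.556; σ = √21.556 = 4.643 days.
Z = (43 − 41) / 4.643 = 0.431
P(T ≤ 43) = Φ(0.431) ≈ 0.667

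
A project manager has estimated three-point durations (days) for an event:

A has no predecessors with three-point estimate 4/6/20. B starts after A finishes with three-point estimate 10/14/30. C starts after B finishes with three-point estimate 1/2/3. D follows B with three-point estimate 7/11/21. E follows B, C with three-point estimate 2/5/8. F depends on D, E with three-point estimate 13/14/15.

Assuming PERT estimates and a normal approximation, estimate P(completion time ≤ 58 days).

0.950

te_A = (4 + 4·6 + 20)/6 = 48/6 = 8; σ²_A = ((20−4)/6)² = 7.111
te_B = (10 + 4·14 + 30)/6 = 96/6 = 16; σ²_B = ((30−10)/6)² = 11.111
te_C = (1 + 4·2 + 3)/6 = 12/6 = 2; σ²_C = ((3−1)/6)² = 0.111
te_D = (7 + 4·11 + 21)/6 = 72/6 = 12; σ²_D = ((21−7)/6)² = 5.444
te_E = (2 + 4·5 + 8)/6 = 30/6 = 5; σ²_E = ((8−2)/6)² = 1.000
te_F = (13 + 4·14 + 15)/6 = 84/6 = 14; σ²_F = ((15−13)/6)² = 0.111

Forward pass:
ES_A = 0; EF_A = 8
ES_B = 8; EF_B = 8+16 = 24
ES_C = 24; EF_C = 24+2 = 26
ES_D = 24; EF_D = 24+12 = 36
ES_E = max(EF_B=24, EF_C=26) = 26; EF_E = 26+5 = 31
ES_F = max(EF_D=36, EF_E=31) = 36; EF_F = 36+14 = 50
Expected project duration μ = 50 days. Critical path: A → B → D → F.

Variance along critical path = 7.111 + 11.111 + 5.444 + 0.111 = 23.778; σ = √23.778 = 4.876 days.
Z = (58 − 50) / 4.876 = 1.641
P(T ≤ 58) = Φ(1.641) ≈ 0.950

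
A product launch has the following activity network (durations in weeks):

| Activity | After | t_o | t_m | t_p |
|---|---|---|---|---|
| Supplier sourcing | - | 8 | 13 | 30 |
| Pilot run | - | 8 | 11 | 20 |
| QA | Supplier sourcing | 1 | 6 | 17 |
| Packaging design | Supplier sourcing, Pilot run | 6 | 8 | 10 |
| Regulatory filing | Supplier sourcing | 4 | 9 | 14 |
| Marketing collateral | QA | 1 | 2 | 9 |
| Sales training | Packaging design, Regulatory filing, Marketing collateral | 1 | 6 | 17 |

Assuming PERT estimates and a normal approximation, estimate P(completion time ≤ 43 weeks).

0.979

te_Supplier sourcing = (8 + 4·13 + 30)/6 = 90/6 = 15; σ²_Supplier sourcing = ((30−8)/6)² = 13.444
te_Pilot run = (8 + 4·11 + 20)/6 = 72/6 = 12; σ²_Pilot run = ((20−8)/6)² = 4.000
te_QA = (1 + 4·6 + 17)/6 = 42/6 = 7; σ²_QA = ((17−1)/6)² = 7.111
te_Packaging design = (6 + 4·8 + 10)/6 = 48/6 = 8; σ²_Packaging design = ((10−6)/6)² = 0.444
te_Regulatory filing = (4 + 4·9 + 14)/6 = 54/6 = 9; σ²_Regulatory filing = ((14−4)/6)² = 2.778
te_Marketing collateral = (1 + 4·2 + 9)/6 = 18/6 = 3; σ²_Marketing collateral = ((9−1)/6)² = 1.778
te_Sales training = (1 + 4·6 + 17)/6 = 42/6 = 7; σ²_Sales training = ((17−1)/6)² = 7.111

Forward pass:
ES_Supplier sourcing = 0; EF_Supplier sourcing = 15
ES_Pilot run = 0; EF_Pilot run = 12
ES_QA = 15; EF_QA = 15+7 = 22
ES_Packaging design = max(EF_Supplier sourcing=15, EF_Pilot run=12) = 15; EF_Packaging design = 15+8 = 23
ES_Regulatory filing = 15; EF_Regulatory filing = 15+9 = 24
ES_Marketing collateral = 22; EF_Marketing collateral = 22+3 = 25
ES_Sales training = max(EF_Packaging design=23, EF_Regulatory filing=24, EF_Marketing collateral=25) = 25; EF_Sales training = 25+7 = 32
Expected project duration μ = 32 weeks. Critical path: Supplier sourcing → QA → Marketing collateral → Sales training.

Variance along critical path = 13.444 + 7.111 + 1.778 + 7.111 = 29.444; σ = √29.444 = 5.426 weeks.
Z = (43 − 32) / 5.426 = 2.027
P(T ≤ 43) = Φ(2.027) ≈ 0.979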